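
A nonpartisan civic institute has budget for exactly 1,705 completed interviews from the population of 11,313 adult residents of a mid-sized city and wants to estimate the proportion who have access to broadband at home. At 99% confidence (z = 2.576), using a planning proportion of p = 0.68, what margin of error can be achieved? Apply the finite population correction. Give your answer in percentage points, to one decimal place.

Finite-population factor: (N−n)/(N−1) = (11313−1705)/(11313−1) = 0.8494.
SE(p̂) = √[p(1−p)/n · (N−n)/(N−1)] = √[0.2176/1705 × 0.8494] = 0.01041.
E = z × SE = 2.576 × 0.01041 = 0.02682 ≈ 2.7 percentage points.

2.7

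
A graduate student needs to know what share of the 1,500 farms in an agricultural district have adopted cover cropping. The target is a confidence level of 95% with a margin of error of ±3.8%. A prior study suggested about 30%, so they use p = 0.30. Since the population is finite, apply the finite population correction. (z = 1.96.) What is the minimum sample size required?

Unadjusted: n₀ = 1.96² × 0.30 × 0.70 / 0.038² ≈ 558.68, so n₀ = 559.
Finite population correction with N = 1,500: n = n₀ / (1 + (n₀−1)/N) = 559 / (1 + 558/1500) = 559 / 1.3720 ≈ 407.43.
Rounding up, n = 408.

408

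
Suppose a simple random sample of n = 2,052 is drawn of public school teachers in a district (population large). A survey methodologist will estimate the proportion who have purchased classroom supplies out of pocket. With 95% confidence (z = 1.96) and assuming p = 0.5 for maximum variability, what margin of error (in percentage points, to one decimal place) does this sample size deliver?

2.2

SE(p̂) = √[p(1−p)/n] = √[0.2500/2052] = 0.01104.
E = z × SE = 1.96 × 0.01104 = 0.02163, or 2.2 percentage points.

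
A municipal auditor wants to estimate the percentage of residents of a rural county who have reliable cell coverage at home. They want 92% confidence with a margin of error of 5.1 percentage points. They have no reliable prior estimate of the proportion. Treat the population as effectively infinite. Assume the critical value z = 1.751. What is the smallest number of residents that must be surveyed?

With no prior estimate, use p = 0.5, giving p(1−p) = 0.25.
n = z²·p(1−p)/E² = 1.751² × 0.2500 / 0.051² = 3.0660 × 0.2500 / 0.002601 ≈ 294.69.
Rounding up gives n = 295.

295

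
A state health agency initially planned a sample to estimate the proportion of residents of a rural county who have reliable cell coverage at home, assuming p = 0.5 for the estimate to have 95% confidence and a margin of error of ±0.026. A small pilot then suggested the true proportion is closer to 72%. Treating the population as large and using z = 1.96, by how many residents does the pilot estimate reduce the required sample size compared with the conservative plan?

275

Conservative (p = 0.5): n = 1.96² × 0.25 / 0.026² ≈ 1420.71 → 1421.
Using p = 0.72: p(1−p) = 0.2016, so n = 1.96² × 0.2016 / 0.026² ≈ 1145.66 → 1146.
Reduction: 1421 − 1146 = 275.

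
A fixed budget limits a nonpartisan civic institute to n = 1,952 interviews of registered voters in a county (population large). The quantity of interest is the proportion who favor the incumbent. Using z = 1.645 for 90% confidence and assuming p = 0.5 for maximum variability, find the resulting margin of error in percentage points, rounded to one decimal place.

1.9

SE(p̂) = √[p(1−p)/n] = √[0.2500/1952] = 0.01132.
E = z × SE = 1.645 × 0.01132 = 0.01862, or 1.9 percentage points.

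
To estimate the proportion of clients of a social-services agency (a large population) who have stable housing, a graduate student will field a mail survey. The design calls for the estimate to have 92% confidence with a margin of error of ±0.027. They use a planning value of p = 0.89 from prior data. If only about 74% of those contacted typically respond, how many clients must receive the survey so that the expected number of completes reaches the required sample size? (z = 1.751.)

Completed interviews needed: n₀ = 1.751² × 0.0979 / 0.027² ≈ 411.74 → 412.
At a 74% response rate, contacts needed = 412 / 0.74 ≈ 556.76 → 557.

557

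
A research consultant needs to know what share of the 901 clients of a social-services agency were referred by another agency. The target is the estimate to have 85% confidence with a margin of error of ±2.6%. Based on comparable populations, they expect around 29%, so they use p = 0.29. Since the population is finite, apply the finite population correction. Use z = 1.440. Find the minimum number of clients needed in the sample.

372

Unadjusted: n₀ = 1.440² × 0.29 × 0.71 / 0.026² ≈ 631.59, so n₀ = 632.
Finite population correction with N = 901: n = n₀ / (1 + (n₀−1)/N) = 632 / (1 + 631/901) = 632 / 1.7003 ≈ 371.69.
Rounding up, n = 372.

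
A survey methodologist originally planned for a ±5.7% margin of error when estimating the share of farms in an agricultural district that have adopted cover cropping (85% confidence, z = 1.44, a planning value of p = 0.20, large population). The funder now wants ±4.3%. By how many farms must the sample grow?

77

At ±5.7%: n = 1.44² × 0.1600 / 0.057² ≈ 102.12 → 103.
At ±4.3%: n = 1.44² × 0.1600 / 0.043² ≈ 179.44 → 180.
Additional respondents: 180 − 103 = 77.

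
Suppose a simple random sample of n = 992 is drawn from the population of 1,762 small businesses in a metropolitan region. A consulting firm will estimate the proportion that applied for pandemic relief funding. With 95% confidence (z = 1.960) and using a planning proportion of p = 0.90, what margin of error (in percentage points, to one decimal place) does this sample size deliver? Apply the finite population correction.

1.2

Finite-population factor: (N−n)/(N−1) = (1762−992)/(1762−1) = 0.4373.
SE(p̂) = √[p(1−p)/n · (N−n)/(N−1)] = √[0.0900/992 × 0.4373] = 0.00630.
E = z × SE = 1.960 × 0.00630 = 0.01234 ≈ 1.2 percentage points.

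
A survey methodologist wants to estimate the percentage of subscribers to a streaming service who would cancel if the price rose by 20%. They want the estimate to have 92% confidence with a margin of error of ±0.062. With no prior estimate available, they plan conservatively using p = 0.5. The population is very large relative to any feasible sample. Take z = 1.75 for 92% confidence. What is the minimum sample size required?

With p = 0.5, p(1−p) = 0.25.
n = z²·p(1−p)/E² = 1.75² × 0.2500 / 0.062² = 3.0625 × 0.2500 / 0.003844 ≈ 199.17.
Rounding up gives n = 200.

200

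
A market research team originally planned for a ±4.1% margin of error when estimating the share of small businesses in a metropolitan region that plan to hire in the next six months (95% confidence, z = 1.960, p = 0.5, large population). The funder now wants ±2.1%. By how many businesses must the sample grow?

At ±4.1%: n = 1.960² × 0.2500 / 0.041² ≈ 571.33 → 572.
At ±2.1%: n = 1.960² × 0.2500 / 0.021² ≈ 2177.78 → 2178.
Additional respondents: 2178 − 572 = 1606.

1606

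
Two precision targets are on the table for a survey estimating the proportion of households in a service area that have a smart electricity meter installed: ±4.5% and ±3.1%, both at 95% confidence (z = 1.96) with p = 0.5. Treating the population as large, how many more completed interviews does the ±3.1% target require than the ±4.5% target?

525

At ±4.5%: n = 1.96² × 0.2500 / 0.045² ≈ 474.27 → 475.
At ±3.1%: n = 1.96² × 0.2500 / 0.031² ≈ 999.38 → 1000.
Additional respondents: 1000 − 475 = 525.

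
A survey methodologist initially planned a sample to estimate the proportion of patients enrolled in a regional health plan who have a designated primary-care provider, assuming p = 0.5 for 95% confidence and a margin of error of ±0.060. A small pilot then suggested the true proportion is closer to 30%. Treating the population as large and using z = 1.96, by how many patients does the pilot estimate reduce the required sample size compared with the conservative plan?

42

Conservative (p = 0.5): n = 1.96² × 0.25 / 0.060² ≈ 266.78 → 267.
Using p = 0.30: p(1−p) = 0.2100, so n = 1.96² × 0.2100 / 0.060² ≈ 224.09 → 225.
Reduction: 267 − 225 = 42.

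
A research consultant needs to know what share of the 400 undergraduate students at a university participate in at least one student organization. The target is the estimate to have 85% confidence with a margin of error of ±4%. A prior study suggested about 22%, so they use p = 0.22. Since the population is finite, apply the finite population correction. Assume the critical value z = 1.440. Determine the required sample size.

144

Unadjusted: n₀ = 1.440² × 0.22 × 0.78 / 0.040² ≈ 222.39, so n₀ = 223.
Finite population correction with N = 400: n = n₀ / (1 + (n₀−1)/N) = 223 / (1 + 222/400) = 223 / 1.5550 ≈ 143.41.
Rounding up, n = 144.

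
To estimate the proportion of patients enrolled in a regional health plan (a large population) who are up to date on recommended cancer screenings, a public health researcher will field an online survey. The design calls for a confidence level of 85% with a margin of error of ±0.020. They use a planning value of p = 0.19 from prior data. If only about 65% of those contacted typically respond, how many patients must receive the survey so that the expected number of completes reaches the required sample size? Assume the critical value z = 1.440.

1228

Completed interviews needed: n₀ = 1.440² × 0.1539 / 0.020² ≈ 797.82 → 798.
At a 65% response rate, contacts needed = 798 / 0.65 ≈ 1227.69 → 1228.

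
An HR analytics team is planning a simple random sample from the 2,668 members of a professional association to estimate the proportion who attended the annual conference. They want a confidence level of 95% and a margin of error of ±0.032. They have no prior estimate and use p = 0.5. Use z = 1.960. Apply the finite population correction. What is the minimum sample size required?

695

Unadjusted: n₀ = 1.960² × 0.50 × 0.50 / 0.032² ≈ 937.89, so n₀ = 938.
Finite population correction with N = 2,668: n = n₀ / (1 + (n₀−1)/N) = 938 / (1 + 937/2668) = 938 / 1.3512 ≈ 694.20.
Rounding up, n = 695.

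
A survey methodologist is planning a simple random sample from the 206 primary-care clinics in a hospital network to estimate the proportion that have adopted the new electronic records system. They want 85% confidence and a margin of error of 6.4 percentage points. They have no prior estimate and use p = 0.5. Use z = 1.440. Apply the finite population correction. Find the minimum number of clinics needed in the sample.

79

Unadjusted: n₀ = 1.440² × 0.50 × 0.50 / 0.064² ≈ 126.56, so n₀ = 127.
Finite population correction with N = 206: n = n₀ / (1 + (n₀−1)/N) = 127 / (1 + 126/206) = 127 / 1.6117 ≈ 78.80.
Rounding up, n = 79.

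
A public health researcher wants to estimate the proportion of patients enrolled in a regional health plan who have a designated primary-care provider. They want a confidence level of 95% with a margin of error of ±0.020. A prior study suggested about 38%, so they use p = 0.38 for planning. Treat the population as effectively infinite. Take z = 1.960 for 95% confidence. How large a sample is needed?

2263

With p = 0.38, p(1−p) = 0.2356.
n = z²·p(1−p)/E² = 1.960² × 0.2356 / 0.020² = 3.8416 × 0.2356 / 0.000400 ≈ 2262.70.
Rounding up gives n = 2263.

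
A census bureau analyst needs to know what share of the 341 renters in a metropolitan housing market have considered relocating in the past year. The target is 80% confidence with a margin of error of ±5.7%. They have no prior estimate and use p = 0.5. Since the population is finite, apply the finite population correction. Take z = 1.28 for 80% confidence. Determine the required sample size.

93

Unadjusted: n₀ = 1.28² × 0.50 × 0.50 / 0.057² ≈ 126.07, so n₀ = 127.
Finite population correction with N = 341: n = n₀ / (1 + (n₀−1)/N) = 127 / (1 + 126/341) = 127 / 1.3695 ≈ 92.73.
Rounding up, n = 93.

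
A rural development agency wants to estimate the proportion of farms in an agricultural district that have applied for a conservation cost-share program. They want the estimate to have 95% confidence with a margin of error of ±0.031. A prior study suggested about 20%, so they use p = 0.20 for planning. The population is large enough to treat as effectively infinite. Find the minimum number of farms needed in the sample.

640

For 95% confidence, z = 1.960.
With p = 0.20, p(1−p) = 0.1600.
n = z²·p(1−p)/E² = 1.960² × 0.1600 / 0.031² = 3.8416 × 0.1600 / 0.000961 ≈ 639.60.
Rounding up gives n = 640.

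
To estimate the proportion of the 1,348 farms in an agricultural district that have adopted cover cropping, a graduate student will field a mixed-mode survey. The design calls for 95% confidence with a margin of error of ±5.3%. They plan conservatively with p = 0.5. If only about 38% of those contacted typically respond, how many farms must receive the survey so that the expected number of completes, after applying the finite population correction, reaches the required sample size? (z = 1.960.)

719

Completed interviews needed (unadjusted): n₀ = 1.960² × 0.2500 / 0.053² ≈ 341.90 → 342.
FPC for N = 1,348: n = 342 / (1 + 341/1348) = 342 / 1.2530 ≈ 272.95 → 273.
At a 38% response rate, contacts needed = 273 / 0.38 ≈ 718.42 → 719.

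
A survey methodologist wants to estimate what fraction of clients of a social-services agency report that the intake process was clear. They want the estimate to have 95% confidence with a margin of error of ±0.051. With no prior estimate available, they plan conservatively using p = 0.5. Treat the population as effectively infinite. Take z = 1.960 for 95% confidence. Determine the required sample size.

With p = 0.5, p(1−p) = 0.25.
n = z²·p(1−p)/E² = 1.960² × 0.2500 / 0.051² = 3.8416 × 0.2500 / 0.002601 ≈ 369.24.
Rounding up gives n = 370.

370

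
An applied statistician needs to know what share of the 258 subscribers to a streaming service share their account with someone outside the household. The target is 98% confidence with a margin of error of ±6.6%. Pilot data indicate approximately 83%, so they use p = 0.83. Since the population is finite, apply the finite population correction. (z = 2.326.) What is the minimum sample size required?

Unadjusted: n₀ = 2.326² × 0.83 × 0.17 / 0.066² ≈ 175.25, so n₀ = 176.
Finite population correction with N = 258: n = n₀ / (1 + (n₀−1)/N) = 176 / (1 + 175/258) = 176 / 1.6783 ≈ 104.87.
Rounding up, n = 105.

105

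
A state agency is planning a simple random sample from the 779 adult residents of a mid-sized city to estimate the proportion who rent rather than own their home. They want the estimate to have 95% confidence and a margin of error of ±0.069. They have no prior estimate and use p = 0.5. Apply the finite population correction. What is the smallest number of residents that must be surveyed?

For 95% confidence, z = 1.960.
Unadjusted: n₀ = 1.960² × 0.50 × 0.50 / 0.069² ≈ 201.72, so n₀ = 202.
Finite population correction with N = 779: n = n₀ / (1 + (n₀−1)/N) = 202 / (1 + 201/779) = 202 / 1.2580 ≈ 160.57.
Rounding up, n = 161.

161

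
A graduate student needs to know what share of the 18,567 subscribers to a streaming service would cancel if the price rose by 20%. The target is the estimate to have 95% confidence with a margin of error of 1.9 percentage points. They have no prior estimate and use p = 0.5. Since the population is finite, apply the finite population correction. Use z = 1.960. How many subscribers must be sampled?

2328

Unadjusted: n₀ = 1.960² × 0.50 × 0.50 / 0.019² ≈ 2660.39, so n₀ = 2661.
Finite population correction with N = 18,567: n = n₀ / (1 + (n₀−1)/N) = 2661 / (1 + 2660/18567) = 2661 / 1.1433 ≈ 2327.54.
Rounding up, n = 2328.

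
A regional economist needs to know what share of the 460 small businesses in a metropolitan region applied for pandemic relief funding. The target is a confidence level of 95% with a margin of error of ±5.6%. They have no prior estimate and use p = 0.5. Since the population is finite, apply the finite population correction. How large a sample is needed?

185

For 95% confidence, z = 1.960.
Unadjusted: n₀ = 1.960² × 0.50 × 0.50 / 0.056² ≈ 306.25, so n₀ = 307.
Finite population correction with N = 460: n = n₀ / (1 + (n₀−1)/N) = 307 / (1 + 306/460) = 307 / 1.6652 ≈ 184.36.
Rounding up, n = 185.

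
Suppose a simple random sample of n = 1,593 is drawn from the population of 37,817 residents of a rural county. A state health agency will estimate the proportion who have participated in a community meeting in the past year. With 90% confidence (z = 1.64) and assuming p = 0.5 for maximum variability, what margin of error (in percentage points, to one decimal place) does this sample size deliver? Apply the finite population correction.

2.0

Finite-population factor: (N−n)/(N−1) = (37817−1593)/(37817−1) = 0.9579.
SE(p̂) = √[p(1−p)/n · (N−n)/(N−1)] = √[0.2500/1593 × 0.9579] = 0.01226.
E = z × SE = 1.64 × 0.01226 = 0.02011 ≈ 2.0 percentage points.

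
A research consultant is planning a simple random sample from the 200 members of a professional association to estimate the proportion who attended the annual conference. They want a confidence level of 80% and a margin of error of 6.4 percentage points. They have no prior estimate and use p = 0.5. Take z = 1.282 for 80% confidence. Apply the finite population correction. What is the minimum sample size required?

Unadjusted: n₀ = 1.282² × 0.50 × 0.50 / 0.064² ≈ 100.31, so n₀ = 101.
Finite population correction with N = 200: n = n₀ / (1 + (n₀−1)/N) = 101 / (1 + 100/200) = 101 / 1.5000 ≈ 67.33.
Rounding up, n = 68.

68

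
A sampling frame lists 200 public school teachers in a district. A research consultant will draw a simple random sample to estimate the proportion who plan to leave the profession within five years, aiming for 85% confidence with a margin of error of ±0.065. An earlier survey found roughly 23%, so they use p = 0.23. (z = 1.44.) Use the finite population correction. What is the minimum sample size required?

Unadjusted: n₀ = 1.44² × 0.23 × 0.77 / 0.065² ≈ 86.92, so n₀ = 87.
Finite population correction with N = 200: n = n₀ / (1 + (n₀−1)/N) = 87 / (1 + 86/200) = 87 / 1.4300 ≈ 60.84.
Rounding up, n = 61.

61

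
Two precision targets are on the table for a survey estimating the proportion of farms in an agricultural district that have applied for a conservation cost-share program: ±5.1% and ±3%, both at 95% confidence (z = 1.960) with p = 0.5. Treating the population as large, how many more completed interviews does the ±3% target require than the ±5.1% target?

At ±5.1%: n = 1.960² × 0.2500 / 0.051² ≈ 369.24 → 370.
At ±3%: n = 1.960² × 0.2500 / 0.030² ≈ 1067.11 → 1068.
Additional respondents: 1068 − 370 = 698.

698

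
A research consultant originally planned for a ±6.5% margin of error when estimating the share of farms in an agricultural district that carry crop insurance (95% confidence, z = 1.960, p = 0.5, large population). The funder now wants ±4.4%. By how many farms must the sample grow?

269

At ±6.5%: n = 1.960² × 0.2500 / 0.065² ≈ 227.31 → 228.
At ±4.4%: n = 1.960² × 0.2500 / 0.044² ≈ 496.07 → 497.
Additional respondents: 497 − 228 = 269.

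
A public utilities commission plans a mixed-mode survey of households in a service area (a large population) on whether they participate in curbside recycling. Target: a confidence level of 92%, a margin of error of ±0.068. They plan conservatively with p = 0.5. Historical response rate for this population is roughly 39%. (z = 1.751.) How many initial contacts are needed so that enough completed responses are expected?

426

Completed interviews needed: n₀ = 1.751² × 0.2500 / 0.068² ≈ 165.77 → 166.
At a 39% response rate, contacts needed = 166 / 0.39 ≈ 425.64 → 426.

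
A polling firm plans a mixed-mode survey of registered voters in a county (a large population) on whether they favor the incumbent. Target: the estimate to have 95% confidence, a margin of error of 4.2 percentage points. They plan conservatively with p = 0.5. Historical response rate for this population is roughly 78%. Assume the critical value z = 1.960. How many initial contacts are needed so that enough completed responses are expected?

699

Completed interviews needed: n₀ = 1.960² × 0.2500 / 0.042² ≈ 544.44 → 545.
At a 78% response rate, contacts needed = 545 / 0.78 ≈ 698.72 → 699.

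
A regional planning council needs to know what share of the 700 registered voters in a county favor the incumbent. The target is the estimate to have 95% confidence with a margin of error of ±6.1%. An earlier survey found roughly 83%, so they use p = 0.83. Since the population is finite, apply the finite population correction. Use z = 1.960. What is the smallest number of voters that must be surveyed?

Unadjusted: n₀ = 1.960² × 0.83 × 0.17 / 0.061² ≈ 145.67, so n₀ = 146.
Finite population correction with N = 700: n = n₀ / (1 + (n₀−1)/N) = 146 / (1 + 145/700) = 146 / 1.2071 ≈ 120.95.
Rounding up, n = 121.

121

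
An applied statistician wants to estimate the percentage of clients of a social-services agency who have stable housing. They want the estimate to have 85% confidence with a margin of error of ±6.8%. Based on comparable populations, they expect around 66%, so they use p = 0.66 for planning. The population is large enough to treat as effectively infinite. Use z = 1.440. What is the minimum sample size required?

101

With p = 0.66, p(1−p) = 0.2244.
n = z²·p(1−p)/E² = 1.440² × 0.2244 / 0.068² = 2.0736 × 0.2244 / 0.004624 ≈ 100.63.
Rounding up gives n = 101.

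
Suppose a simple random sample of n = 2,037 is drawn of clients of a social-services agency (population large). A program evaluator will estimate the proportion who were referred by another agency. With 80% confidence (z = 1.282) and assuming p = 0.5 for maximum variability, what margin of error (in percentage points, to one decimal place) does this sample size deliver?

SE(p̂) = √[p(1−p)/n] = √[0.2500/2037] = 0.01108.
E = z × SE = 1.282 × 0.01108 = 0.01420, or 1.4 percentage points.

1.4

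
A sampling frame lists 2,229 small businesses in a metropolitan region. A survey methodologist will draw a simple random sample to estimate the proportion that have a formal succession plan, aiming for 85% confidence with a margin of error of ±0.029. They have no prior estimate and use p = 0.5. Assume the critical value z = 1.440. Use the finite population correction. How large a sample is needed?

484

Unadjusted: n₀ = 1.440² × 0.50 × 0.50 / 0.029² ≈ 616.41, so n₀ = 617.
Finite population correction with N = 2,229: n = n₀ / (1 + (n₀−1)/N) = 617 / (1 + 616/2229) = 617 / 1.2764 ≈ 483.41.
Rounding up, n = 484.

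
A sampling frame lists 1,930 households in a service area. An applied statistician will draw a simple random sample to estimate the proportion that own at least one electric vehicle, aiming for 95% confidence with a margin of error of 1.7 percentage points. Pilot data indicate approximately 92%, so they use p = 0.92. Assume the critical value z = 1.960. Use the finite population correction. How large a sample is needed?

Unadjusted: n₀ = 1.960² × 0.92 × 0.08 / 0.017² ≈ 978.35, so n₀ = 979.
Finite population correction with N = 1,930: n = n₀ / (1 + (n₀−1)/N) = 979 / (1 + 978/1930) = 979 / 1.5067 ≈ 649.75.
Rounding up, n = 650.

650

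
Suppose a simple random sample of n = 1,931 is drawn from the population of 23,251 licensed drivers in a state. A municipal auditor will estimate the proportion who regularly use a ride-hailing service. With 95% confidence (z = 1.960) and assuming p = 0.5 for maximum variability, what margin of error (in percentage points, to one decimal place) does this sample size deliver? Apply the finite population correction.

Finite-population factor: (N−n)/(N−1) = (23251−1931)/(23251−1) = 0.9170.
SE(p̂) = √[p(1−p)/n · (N−n)/(N−1)] = √[0.2500/1931 × 0.9170] = 0.01090.
E = z × SE = 1.960 × 0.01090 = 0.02136 ≈ 2.1 percentage points.

2.1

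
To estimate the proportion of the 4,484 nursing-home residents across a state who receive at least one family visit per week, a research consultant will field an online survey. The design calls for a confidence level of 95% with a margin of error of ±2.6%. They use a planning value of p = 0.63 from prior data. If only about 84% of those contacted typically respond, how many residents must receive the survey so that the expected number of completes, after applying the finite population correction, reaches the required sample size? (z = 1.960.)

1218

Completed interviews needed (unadjusted): n₀ = 1.960² × 0.2331 / 0.026² ≈ 1324.67 → 1325.
FPC for N = 4,484: n = 1325 / (1 + 1324/4484) = 1325 / 1.2953 ≈ 1022.95 → 1023.
At an 84% response rate, contacts needed = 1023 / 0.84 ≈ 1217.86 → 1218.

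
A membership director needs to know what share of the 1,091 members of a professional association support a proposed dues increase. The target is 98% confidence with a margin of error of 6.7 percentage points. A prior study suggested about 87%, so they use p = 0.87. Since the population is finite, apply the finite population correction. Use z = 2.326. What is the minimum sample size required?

122

Unadjusted: n₀ = 2.326² × 0.87 × 0.13 / 0.067² ≈ 136.31, so n₀ = 137.
Finite population correction with N = 1,091: n = n₀ / (1 + (n₀−1)/N) = 137 / (1 + 136/1091) = 137 / 1.1247 ≈ 121.81.
Rounding up, n = 122.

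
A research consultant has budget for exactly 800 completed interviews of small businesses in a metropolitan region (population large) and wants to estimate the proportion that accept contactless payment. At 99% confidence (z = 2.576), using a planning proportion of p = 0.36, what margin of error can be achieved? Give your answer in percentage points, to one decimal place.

SE(p̂) = √[p(1−p)/n] = √[0.2304/800] = 0.01697.
E = z × SE = 2.576 × 0.01697 = 0.04372, or 4.4 percentage points.

4.4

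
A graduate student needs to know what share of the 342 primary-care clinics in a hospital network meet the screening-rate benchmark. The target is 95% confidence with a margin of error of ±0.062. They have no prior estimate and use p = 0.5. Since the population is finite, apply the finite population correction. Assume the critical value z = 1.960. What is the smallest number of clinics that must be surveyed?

Unadjusted: n₀ = 1.960² × 0.50 × 0.50 / 0.062² ≈ 249.84, so n₀ = 250.
Finite population correction with N = 342: n = n₀ / (1 + (n₀−1)/N) = 250 / (1 + 249/342) = 250 / 1.7281 ≈ 144.67.
Rounding up, n = 145.

145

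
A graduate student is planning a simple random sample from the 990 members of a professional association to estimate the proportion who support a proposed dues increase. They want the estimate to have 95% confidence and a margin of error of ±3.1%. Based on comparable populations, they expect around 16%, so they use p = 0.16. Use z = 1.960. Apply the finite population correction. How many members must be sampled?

349

Unadjusted: n₀ = 1.960² × 0.16 × 0.84 / 0.031² ≈ 537.26, so n₀ = 538.
Finite population correction with N = 990: n = n₀ / (1 + (n₀−1)/N) = 538 / (1 + 537/990) = 538 / 1.5424 ≈ 348.80.
Rounding up, n = 349.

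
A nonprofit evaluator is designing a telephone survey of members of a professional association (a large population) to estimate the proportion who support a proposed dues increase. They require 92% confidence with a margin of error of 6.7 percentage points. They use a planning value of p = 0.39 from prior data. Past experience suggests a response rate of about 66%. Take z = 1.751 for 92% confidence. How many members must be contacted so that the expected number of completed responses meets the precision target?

Completed interviews needed: n₀ = 1.751² × 0.2379 / 0.067² ≈ 162.49 → 163.
At a 66% response rate, contacts needed = 163 / 0.66 ≈ 246.97 → 247.

247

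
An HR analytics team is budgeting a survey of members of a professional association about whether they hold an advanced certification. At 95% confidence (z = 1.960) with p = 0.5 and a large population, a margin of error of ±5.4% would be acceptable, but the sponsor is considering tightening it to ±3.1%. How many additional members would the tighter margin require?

At ±5.4%: n = 1.960² × 0.2500 / 0.054² ≈ 329.36 → 330.
At ±3.1%: n = 1.960² × 0.2500 / 0.031² ≈ 999.38 → 1000.
Additional respondents: 1000 − 330 = 670.

670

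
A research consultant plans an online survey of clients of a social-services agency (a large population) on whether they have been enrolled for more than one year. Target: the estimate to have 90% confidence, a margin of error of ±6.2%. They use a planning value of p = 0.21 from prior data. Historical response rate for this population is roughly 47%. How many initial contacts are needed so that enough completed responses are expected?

For 90% confidence, z = 1.645.
Completed interviews needed: n₀ = 1.645² × 0.1659 / 0.062² ≈ 116.79 → 117.
At a 47% response rate, contacts needed = 117 / 0.47 ≈ 248.94 → 249.

249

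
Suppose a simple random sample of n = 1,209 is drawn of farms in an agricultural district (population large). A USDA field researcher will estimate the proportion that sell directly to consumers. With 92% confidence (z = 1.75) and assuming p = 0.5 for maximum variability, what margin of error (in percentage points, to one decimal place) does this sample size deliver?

2.5

SE(p̂) = √[p(1−p)/n] = √[0.2500/1209] = 0.01438.
E = z × SE = 1.75 × 0.01438 = 0.02516, or 2.5 percentage points.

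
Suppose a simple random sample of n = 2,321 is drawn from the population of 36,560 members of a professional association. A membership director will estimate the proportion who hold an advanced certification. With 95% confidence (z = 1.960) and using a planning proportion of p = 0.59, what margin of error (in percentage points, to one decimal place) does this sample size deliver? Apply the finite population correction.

1.9

Finite-population factor: (N−n)/(N−1) = (36560−2321)/(36560−1) = 0.9365.
SE(p̂) = √[p(1−p)/n · (N−n)/(N−1)] = √[0.2419/2321 × 0.9365] = 0.00988.
E = z × SE = 1.960 × 0.00988 = 0.01936 ≈ 1.9 percentage points.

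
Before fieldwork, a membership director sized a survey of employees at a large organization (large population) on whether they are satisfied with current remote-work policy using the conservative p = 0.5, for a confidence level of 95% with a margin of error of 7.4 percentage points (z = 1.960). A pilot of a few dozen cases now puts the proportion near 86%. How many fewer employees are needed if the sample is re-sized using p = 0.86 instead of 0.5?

91

Conservative (p = 0.5): n = 1.960² × 0.25 / 0.074² ≈ 175.38 → 176.
Using p = 0.86: p(1−p) = 0.1204, so n = 1.960² × 0.1204 / 0.074² ≈ 84.46 → 85.
Reduction: 176 − 85 = 91.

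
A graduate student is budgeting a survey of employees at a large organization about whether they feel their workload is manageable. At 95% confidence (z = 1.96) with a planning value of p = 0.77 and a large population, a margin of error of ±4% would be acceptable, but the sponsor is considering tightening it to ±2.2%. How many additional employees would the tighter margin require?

At ±4%: n = 1.96² × 0.1771 / 0.040² ≈ 425.22 → 426.
At ±2.2%: n = 1.96² × 0.1771 / 0.022² ≈ 1405.68 → 1406.
Additional respondents: 1406 − 426 = 980.

980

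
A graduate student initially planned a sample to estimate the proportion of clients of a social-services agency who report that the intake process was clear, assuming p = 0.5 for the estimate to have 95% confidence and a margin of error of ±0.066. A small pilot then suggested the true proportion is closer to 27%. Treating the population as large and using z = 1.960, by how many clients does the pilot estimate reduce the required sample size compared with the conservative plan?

Conservative (p = 0.5): n = 1.960² × 0.25 / 0.066² ≈ 220.48 → 221.
Using p = 0.27: p(1−p) = 0.1971, so n = 1.960² × 0.1971 / 0.066² ≈ 173.82 → 174.
Reduction: 221 − 174 = 47.

47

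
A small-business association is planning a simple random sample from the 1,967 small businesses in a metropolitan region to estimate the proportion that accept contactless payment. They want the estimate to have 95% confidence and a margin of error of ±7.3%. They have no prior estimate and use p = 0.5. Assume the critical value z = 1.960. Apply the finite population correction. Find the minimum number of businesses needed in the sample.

Unadjusted: n₀ = 1.960² × 0.50 × 0.50 / 0.073² ≈ 180.22, so n₀ = 181.
Finite population correction with N = 1,967: n = n₀ / (1 + (n₀−1)/N) = 181 / (1 + 180/1967) = 181 / 1.0915 ≈ 165.83.
Rounding up, n = 166.

166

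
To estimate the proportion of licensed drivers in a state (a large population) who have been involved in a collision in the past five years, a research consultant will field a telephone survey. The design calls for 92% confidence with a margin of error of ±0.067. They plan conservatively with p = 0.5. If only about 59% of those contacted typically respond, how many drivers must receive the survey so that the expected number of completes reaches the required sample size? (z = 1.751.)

Completed interviews needed: n₀ = 1.751² × 0.2500 / 0.067² ≈ 170.75 → 171.
At a 59% response rate, contacts needed = 171 / 0.59 ≈ 289.83 → 290.

290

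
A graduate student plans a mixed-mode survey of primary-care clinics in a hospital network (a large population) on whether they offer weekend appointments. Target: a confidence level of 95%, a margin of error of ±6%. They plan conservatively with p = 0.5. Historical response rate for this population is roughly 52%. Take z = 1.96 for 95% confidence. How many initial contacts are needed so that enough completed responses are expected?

514

Completed interviews needed: n₀ = 1.96² × 0.2500 / 0.060² ≈ 266.78 → 267.
At a 52% response rate, contacts needed = 267 / 0.52 ≈ 513.46 → 514.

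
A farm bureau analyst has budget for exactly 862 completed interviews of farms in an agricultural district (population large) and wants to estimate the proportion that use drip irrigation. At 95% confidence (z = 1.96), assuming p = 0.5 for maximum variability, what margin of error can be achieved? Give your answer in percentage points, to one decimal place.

SE(p̂) = √[p(1−p)/n] = √[0.2500/862] = 0.01703.
E = z × SE = 1.96 × 0.01703 = 0.03338, or 3.3 percentage points.

3.3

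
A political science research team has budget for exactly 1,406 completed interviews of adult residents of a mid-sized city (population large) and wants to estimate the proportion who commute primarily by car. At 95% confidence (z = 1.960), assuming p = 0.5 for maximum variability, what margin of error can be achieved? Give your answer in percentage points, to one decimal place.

2.6

SE(p̂) = √[p(1−p)/n] = √[0.2500/1406] = 0.01333.
E = z × SE = 1.960 × 0.01333 = 0.02614, or 2.6 percentage points.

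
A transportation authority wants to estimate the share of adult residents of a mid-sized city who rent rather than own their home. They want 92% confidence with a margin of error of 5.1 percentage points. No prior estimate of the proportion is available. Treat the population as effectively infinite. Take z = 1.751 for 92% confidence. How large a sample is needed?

With no prior estimate, use p = 0.5, giving p(1−p) = 0.25.
n = z²·p(1−p)/E² = 1.751² × 0.2500 / 0.051² = 3.0660 × 0.2500 / 0.002601 ≈ 294.69.
Rounding up gives n = 295.

295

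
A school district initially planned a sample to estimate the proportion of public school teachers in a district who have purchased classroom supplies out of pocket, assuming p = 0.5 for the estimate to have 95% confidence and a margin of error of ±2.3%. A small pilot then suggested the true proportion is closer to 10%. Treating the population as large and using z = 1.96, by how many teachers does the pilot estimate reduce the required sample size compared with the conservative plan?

Conservative (p = 0.5): n = 1.96² × 0.25 / 0.023² ≈ 1815.50 → 1816.
Using p = 0.10: p(1−p) = 0.0900, so n = 1.96² × 0.0900 / 0.023² ≈ 653.58 → 654.
Reduction: 1816 − 654 = 1162.

1162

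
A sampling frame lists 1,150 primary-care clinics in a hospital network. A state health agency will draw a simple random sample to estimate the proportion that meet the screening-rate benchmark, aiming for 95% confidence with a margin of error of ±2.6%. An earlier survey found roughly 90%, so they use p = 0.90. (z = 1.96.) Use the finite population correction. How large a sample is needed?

Unadjusted: n₀ = 1.96² × 0.90 × 0.10 / 0.026² ≈ 511.46, so n₀ = 512.
Finite population correction with N = 1,150: n = n₀ / (1 + (n₀−1)/N) = 512 / (1 + 511/1150) = 512 / 1.4443 ≈ 354.49.
Rounding up, n = 355.

355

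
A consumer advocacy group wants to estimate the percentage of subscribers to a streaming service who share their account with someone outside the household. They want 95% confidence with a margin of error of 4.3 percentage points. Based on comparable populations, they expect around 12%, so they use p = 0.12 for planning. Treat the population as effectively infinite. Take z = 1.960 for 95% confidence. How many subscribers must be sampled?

With p = 0.12, p(1−p) = 0.1056.
n = z²·p(1−p)/E² = 1.960² × 0.1056 / 0.043² = 3.8416 × 0.1056 / 0.001849 ≈ 219.40.
Rounding up gives n = 220.

220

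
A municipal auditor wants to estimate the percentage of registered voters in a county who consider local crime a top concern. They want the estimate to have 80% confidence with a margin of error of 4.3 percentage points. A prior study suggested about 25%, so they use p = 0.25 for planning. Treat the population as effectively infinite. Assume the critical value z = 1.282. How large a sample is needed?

With p = 0.25, p(1−p) = 0.1875.
n = z²·p(1−p)/E² = 1.282² × 0.1875 / 0.043² = 1.6435 × 0.1875 / 0.001849 ≈ 166.66.
Rounding up gives n = 167.

167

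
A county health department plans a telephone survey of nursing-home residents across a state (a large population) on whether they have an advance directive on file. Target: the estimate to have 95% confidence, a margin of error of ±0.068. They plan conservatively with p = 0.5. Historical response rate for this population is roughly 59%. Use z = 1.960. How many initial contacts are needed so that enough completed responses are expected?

Completed interviews needed: n₀ = 1.960² × 0.2500 / 0.068² ≈ 207.70 → 208.
At a 59% response rate, contacts needed = 208 / 0.59 ≈ 352.54 → 353.

353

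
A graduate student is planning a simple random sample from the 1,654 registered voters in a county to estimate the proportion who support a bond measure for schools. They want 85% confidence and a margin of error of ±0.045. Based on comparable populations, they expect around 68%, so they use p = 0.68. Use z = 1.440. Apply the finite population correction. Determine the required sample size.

Unadjusted: n₀ = 1.440² × 0.68 × 0.32 / 0.045² ≈ 222.82, so n₀ = 223.
Finite population correction with N = 1,654: n = n₀ / (1 + (n₀−1)/N) = 223 / (1 + 222/1654) = 223 / 1.1342 ≈ 196.61.
Rounding up, n = 197.

197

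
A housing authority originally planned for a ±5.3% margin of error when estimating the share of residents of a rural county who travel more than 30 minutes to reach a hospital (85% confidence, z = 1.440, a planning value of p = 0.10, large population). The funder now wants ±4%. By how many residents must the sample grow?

At ±5.3%: n = 1.440² × 0.0900 / 0.053² ≈ 66.44 → 67.
At ±4%: n = 1.440² × 0.0900 / 0.040² ≈ 116.64 → 117.
Additional respondents: 117 − 67 = 50.

50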